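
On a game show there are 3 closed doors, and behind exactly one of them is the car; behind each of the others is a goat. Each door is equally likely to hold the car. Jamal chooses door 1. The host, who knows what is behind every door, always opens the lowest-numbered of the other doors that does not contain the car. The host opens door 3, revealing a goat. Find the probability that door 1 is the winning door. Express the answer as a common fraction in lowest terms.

0

Consider each possible location of the car in turn.
If it is behind door 1 (prior 1/3): the host would have opened door 2 instead, probability 0; weight (1/3)·0 = 0.
If it is behind door 2 (prior 1/3): door 3 is the lowest-numbered option available, probability 1; weight (1/3)·1 = 1/3.
If it is behind door 3 (prior 1/3): the host opened door 3, so this case is ruled out; weight (1/3)·0 = 0.
The weights sum to 1/3.
So P(the car behind door 1 | the host opened door 3) = 0 / (1/3) = 0.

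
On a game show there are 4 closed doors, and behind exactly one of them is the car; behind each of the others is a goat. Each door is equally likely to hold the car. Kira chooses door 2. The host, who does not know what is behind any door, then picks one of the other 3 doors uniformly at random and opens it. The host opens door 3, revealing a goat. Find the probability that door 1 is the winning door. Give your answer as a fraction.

Consider each possible location of the car in turn.
If it is behind any of doors 1, 2, and 4 (prior 1/4 each): the host picks door 3 with probability 1/3 regardless, and it is not the prize; weight (1/4)·(1/3) = 1/12 each.
If it is behind door 3 (prior 1/4): the host opened door 3, so this case is ruled out; weight (1/4)·0 = 0.
The weights sum to 1/4.
So P(the car behind door 1 | the host opened door 3) = (1/12) / (1/4) = 1/3.

1/3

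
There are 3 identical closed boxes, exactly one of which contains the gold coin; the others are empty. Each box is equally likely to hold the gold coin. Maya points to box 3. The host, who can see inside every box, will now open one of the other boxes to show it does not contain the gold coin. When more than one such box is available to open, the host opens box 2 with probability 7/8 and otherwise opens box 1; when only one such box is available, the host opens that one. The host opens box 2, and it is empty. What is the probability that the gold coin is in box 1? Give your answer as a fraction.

8/15

Apply Bayes' rule, conditioning on where the gold coin actually is.
If it is in box 1 (prior 1/3): only box 2 is available, probability 1; weight (1/3)·1 = 1/3.
If it is in box 2 (prior 1/3): the host opened box 2, so this case is ruled out; weight (1/3)·0 = 0.
If it is in box 3 (prior 1/3): box 2 is available, opened with probability 7/8; weight (1/3)·(7/8) = 7/24.
The weights sum to 5/8.
So P(the gold coin in box 1 | the host opened box 2) = (1/3) / (5/8) = 8/15.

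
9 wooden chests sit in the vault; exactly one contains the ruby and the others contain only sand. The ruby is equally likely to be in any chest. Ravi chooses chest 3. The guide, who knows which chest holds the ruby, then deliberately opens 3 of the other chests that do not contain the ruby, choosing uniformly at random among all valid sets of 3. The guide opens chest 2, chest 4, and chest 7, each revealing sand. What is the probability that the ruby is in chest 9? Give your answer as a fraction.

Apply Bayes' rule, conditioning on where the ruby actually is.
If it is in any of chests 1, 5, 6, 8, and 9 (prior 1/9 each): the guide has 35 equally likely choices, so probability 1/35; weight (1/9)·(1/35) = 1/315 each.
If it is in any of chests 2, 4, and 7 (prior 1/9 each): that chest was opened and seen not to hold the prize — ruled out; weight (1/9)·0 = 0 each.
If it is in chest 3 (prior 1/9): the guide has 56 equally likely choices, so probability 1/56; weight (1/9)·(1/56) = 1/504.
The weights sum to 1/56.
So P(the ruby in chest 9 | the guide opened chest 2, chest 4, and chest 7) = (1/315) / (1/56) = 8/45.

8/45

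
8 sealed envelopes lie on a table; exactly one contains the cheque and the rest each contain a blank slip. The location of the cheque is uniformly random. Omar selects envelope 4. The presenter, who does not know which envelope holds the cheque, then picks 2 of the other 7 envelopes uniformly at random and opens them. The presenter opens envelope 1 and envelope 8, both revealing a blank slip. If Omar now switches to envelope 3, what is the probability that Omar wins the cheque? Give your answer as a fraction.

Consider each possible location of the cheque in turn.
If it is in either of envelopes 1 and 8 (prior 1/8 each): that envelope was opened and seen not to hold the prize — ruled out; weight (1/8)·0 = 0 each.
If it is in any of envelopes 2, 3, 4, 5, 6, and 7 (prior 1/8 each): the presenter picks exactly this set with probability 1/21 regardless, and none is the prize; weight (1/8)·(1/21) = 1/168 each.
The weights sum to 1/28.
So P(the cheque in envelope 3 | the presenter opened envelope 1 and envelope 8) = (1/168) / (1/28) = 1/6.

1/6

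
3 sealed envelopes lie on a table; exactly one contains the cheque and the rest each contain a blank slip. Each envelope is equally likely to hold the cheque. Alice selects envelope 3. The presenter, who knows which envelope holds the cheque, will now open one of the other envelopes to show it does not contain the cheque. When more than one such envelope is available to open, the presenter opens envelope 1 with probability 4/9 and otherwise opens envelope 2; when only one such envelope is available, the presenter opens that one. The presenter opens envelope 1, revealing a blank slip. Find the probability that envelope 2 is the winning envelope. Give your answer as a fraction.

Condition on the true location of the cheque.
If it is in envelope 1 (prior 1/3): the presenter opened envelope 1, so this case is ruled out; weight (1/3)·0 = 0.
If it is in envelope 2 (prior 1/3): only envelope 1 is available, probability 1; weight (1/3)·1 = 1/3.
If it is in envelope 3 (prior 1/3): envelope 1 is available, opened with probability 4/9; weight (1/3)·(4/9) = 4/27.
The weights sum to 13/27.
So P(the cheque in envelope 2 | the presenter opened envelope 1) = (1/3) / (13/27) = 9/13.

9/13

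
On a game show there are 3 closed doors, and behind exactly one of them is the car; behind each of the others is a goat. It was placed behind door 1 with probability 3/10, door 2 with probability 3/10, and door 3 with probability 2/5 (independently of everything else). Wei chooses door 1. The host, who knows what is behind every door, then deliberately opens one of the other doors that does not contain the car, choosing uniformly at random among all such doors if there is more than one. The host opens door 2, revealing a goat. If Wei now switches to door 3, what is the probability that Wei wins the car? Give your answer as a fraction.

8/11

Condition on the true location of the car.
If it is behind door 1 (prior 3/10): the host has 2 equally likely choices, so probability 1/2; weight (3/10)·(1/2) = 3/20.
If it is behind door 2 (prior 3/10): the host opened door 2, so this case is ruled out; weight (3/10)·0 = 0.
If it is behind door 3 (prior 2/5): the host has no choice, probability 1; weight (2/5)·1 = 2/5.
The weights sum to 11/20.
So P(the car behind door 3 | the host opened door 2) = (2/5) / (11/20) = 8/11.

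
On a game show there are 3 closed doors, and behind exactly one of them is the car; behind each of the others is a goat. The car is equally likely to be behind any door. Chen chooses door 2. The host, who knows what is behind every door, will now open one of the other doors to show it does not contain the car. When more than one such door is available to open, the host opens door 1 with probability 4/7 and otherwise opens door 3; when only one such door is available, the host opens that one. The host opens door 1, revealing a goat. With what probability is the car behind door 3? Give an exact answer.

Apply Bayes' rule, conditioning on where the car actually is.
If it is behind door 1 (prior 1/3): the host opened door 1, so this case is ruled out; weight (1/3)·0 = 0.
If it is behind door 2 (prior 1/3): door 1 is available, opened with probability 4/7; weight (1/3)·(4/7) = 4/21.
If it is behind door 3 (prior 1/3): only door 1 is available, probability 1; weight (1/3)·1 = 1/3.
The weights sum to 11/21.
So P(the car behind door 3 | the host opened door 1) = (1/3) / (11/21) = 7/11.

7/11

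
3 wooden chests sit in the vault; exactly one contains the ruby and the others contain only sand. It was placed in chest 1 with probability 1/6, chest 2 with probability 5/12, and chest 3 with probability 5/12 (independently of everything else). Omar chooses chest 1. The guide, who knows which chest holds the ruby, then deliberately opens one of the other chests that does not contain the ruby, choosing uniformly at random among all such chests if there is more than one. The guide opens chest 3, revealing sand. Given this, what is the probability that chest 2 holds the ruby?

5/6

Consider each possible location of the ruby in turn.
If it is in chest 1 (prior 1/6): the guide has 2 equally likely choices, so probability 1/2; weight (1/6)·(1/2) = 1/12.
If it is in chest 2 (prior 5/12): the guide has no choice, probability 1; weight (5/12)·1 = 5/12.
If it is in chest 3 (prior 5/12): the guide opened chest 3, so this case is ruled out; weight (5/12)·0 = 0.
The weights sum to 1/2.
So P(the ruby in chest 2 | the guide opened chest 3) = (5/12) / (1/2) = 5/6.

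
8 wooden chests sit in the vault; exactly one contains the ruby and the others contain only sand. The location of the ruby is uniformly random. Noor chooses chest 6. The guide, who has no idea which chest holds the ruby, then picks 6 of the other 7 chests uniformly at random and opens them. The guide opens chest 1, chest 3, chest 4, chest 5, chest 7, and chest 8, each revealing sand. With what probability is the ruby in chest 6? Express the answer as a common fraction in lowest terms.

1/2

Apply Bayes' rule, conditioning on where the ruby actually is.
If it is in any of chests 1, 3, 4, 5, 7, and 8 (prior 1/8 each): that chest was opened and seen not to hold the prize — ruled out; weight (1/8)·0 = 0 each.
If it is in either of chests 2 and 6 (prior 1/8 each): the guide picks exactly this set with probability 1/7 regardless, and none is the prize; weight (1/8)·(1/7) = 1/56 each.
The weights sum to 1/28.
So P(the ruby in chest 6 | the guide opened chest 1, chest 3, chest 4, chest 5, chest 7, and chest 8) = (1/56) / (1/28) = 1/2.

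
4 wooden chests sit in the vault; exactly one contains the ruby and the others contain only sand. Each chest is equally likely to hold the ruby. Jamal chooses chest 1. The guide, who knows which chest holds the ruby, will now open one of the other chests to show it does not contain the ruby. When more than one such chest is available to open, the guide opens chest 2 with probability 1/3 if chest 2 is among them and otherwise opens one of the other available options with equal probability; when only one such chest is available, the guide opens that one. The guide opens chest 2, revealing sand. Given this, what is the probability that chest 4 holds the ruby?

1/3

Apply Bayes' rule, conditioning on where the ruby actually is.
If it is in any of chests 1, 3, and 4 (prior 1/4 each): chest 2 is available, opened with probability 1/3; weight (1/4)·(1/3) = 1/12 each.
If it is in chest 2 (prior 1/4): the guide opened chest 2, so this case is ruled out; weight (1/4)·0 = 0.
The weights sum to 1/4.
So P(the ruby in chest 4 | the guide opened chest 2) = (1/12) / (1/4) = 1/3.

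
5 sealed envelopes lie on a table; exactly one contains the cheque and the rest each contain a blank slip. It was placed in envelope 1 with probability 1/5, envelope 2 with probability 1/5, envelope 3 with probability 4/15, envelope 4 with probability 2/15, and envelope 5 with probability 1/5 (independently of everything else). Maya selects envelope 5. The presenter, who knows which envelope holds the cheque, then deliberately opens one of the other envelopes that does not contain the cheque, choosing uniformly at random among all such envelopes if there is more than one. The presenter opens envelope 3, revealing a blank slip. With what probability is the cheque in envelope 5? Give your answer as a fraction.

9/41

Apply Bayes' rule, conditioning on where the cheque actually is.
If it is in either of envelopes 1 and 2 (prior 1/5 each): the presenter has 3 equally likely choices, so probability 1/3; weight (1/5)·(1/3) = 1/15 each.
If it is in envelope 3 (prior 4/15): the presenter opened envelope 3, so this case is ruled out; weight (4/15)·0 = 0.
If it is in envelope 4 (prior 2/15): the presenter has 3 equally likely choices, so probability 1/3; weight (2/15)·(1/3) = 2/45.
If it is in envelope 5 (prior 1/5): the presenter has 4 equally likely choices, so probability 1/4; weight (1/5)·(1/4) = 1/20.
The weights sum to 41/180.
So P(the cheque in envelope 5 | the presenter opened envelope 3) = (1/20) / (41/180) = 9/41.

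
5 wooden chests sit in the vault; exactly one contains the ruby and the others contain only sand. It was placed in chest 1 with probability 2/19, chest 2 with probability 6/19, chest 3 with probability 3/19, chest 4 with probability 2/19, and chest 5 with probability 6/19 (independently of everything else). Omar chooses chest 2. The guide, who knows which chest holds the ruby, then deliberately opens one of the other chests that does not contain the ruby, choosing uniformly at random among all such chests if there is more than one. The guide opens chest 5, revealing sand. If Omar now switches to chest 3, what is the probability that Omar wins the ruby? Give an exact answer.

Consider each possible location of the ruby in turn.
If it is in either of chests 1 and 4 (prior 2/19 each): the guide has 3 equally likely choices, so probability 1/3; weight (2/19)·(1/3) = 2/57 each.
If it is in chest 2 (prior 6/19): the guide has 4 equally likely choices, so probability 1/4; weight (6/19)·(1/4) = 3/38.
If it is in chest 3 (prior 3/19): the guide has 3 equally likely choices, so probability 1/3; weight (3/19)·(1/3) = 1/19.
If it is in chest 5 (prior 6/19): the guide opened chest 5, so this case is ruled out; weight (6/19)·0 = 0.
The weights sum to 23/114.
So P(the ruby in chest 3 | the guide opened chest 5) = (1/19) / (23/114) = 6/23.

6/23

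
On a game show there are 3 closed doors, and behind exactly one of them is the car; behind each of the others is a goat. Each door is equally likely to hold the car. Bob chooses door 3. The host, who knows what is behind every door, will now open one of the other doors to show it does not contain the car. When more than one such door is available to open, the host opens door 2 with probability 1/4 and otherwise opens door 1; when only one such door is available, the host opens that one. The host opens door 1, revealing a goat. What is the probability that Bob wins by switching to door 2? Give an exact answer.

Consider each possible location of the car in turn.
If it is behind door 1 (prior 1/3): the host opened door 1, so this case is ruled out; weight (1/3)·0 = 0.
If it is behind door 2 (prior 1/3): only door 1 is available, probability 1; weight (1/3)·1 = 1/3.
If it is behind door 3 (prior 1/3): door 2 is available but not opened, probability 3/4; weight (1/3)·(3/4) = 1/4.
The weights sum to 7/12.
So P(the car behind door 2 | the host opened door 1) = (1/3) / (7/12) = 4/7.

4/7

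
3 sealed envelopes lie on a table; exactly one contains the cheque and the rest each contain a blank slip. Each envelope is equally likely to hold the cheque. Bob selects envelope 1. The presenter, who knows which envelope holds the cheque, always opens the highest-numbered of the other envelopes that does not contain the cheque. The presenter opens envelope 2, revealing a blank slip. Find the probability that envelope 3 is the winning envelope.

Consider each possible location of the cheque in turn.
If it is in envelope 1 (prior 1/3): the presenter would have opened envelope 3 instead, probability 0; weight (1/3)·0 = 0.
If it is in envelope 2 (prior 1/3): the presenter opened envelope 2, so this case is ruled out; weight (1/3)·0 = 0.
If it is in envelope 3 (prior 1/3): envelope 2 is the highest-numbered option available, probability 1; weight (1/3)·1 = 1/3.
The weights sum to 1/3.
So P(the cheque in envelope 3 | the presenter opened envelope 2) = (1/3) / (1/3) = 1.

1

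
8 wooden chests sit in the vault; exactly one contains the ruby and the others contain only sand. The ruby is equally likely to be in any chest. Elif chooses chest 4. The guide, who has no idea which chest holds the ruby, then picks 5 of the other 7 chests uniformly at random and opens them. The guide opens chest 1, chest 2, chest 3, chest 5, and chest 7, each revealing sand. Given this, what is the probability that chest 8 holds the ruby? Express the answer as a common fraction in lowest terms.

1/3

Condition on the true location of the ruby.
If it is in any of chests 1, 2, 3, 5, and 7 (prior 1/8 each): that chest was opened and seen not to hold the prize — ruled out; weight (1/8)·0 = 0 each.
If it is in any of chests 4, 6, and 8 (prior 1/8 each): the guide picks exactly this set with probability 1/21 regardless, and none is the prize; weight (1/8)·(1/21) = 1/168 each.
The weights sum to 1/56.
So P(the ruby in chest 8 | the guide opened chest 1, chest 2, chest 3, chest 5, and chest 7) = (1/168) / (1/56) = 1/3.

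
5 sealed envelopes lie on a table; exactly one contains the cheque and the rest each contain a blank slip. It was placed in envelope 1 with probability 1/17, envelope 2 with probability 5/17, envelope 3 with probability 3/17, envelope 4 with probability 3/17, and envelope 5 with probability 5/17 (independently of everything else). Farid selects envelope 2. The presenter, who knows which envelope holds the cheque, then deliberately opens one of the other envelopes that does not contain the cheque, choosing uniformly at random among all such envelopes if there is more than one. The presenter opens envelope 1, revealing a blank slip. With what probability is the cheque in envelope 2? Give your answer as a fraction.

Condition on the true location of the cheque.
If it is in envelope 1 (prior 1/17): the presenter opened envelope 1, so this case is ruled out; weight (1/17)·0 = 0.
If it is in envelope 2 (prior 5/17): the presenter has 4 equally likely choices, so probability 1/4; weight (5/17)·(1/4) = 5/68.
If it is in either of envelopes 3 and 4 (prior 3/17 each): the presenter has 3 equally likely choices, so probability 1/3; weight (3/17)·(1/3) = 1/17 each.
If it is in envelope 5 (prior 5/17): the presenter has 3 equally likely choices, so probability 1/3; weight (5/17)·(1/3) = 5/51.
The weights sum to 59/204.
So P(the cheque in envelope 2 | the presenter opened envelope 1) = (5/68) / (59/204) = 15/59.

15/59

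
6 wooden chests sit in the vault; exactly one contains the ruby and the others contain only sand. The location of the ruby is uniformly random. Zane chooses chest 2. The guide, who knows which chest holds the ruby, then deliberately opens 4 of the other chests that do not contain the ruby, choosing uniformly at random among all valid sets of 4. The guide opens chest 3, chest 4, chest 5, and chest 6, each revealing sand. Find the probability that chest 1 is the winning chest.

Condition on the true location of the ruby.
If it is in chest 1 (prior 1/6): the guide has no choice, probability 1; weight (1/6)·1 = 1/6.
If it is in chest 2 (prior 1/6): the guide has 5 equally likely choices, so probability 1/5; weight (1/6)·(1/5) = 1/30.
If it is in any of chests 3, 4, 5, and 6 (prior 1/6 each): that chest was opened and seen not to hold the prize — ruled out; weight (1/6)·0 = 0 each.
The weights sum to 1/5.
So P(the ruby in chest 1 | the guide opened chest 3, chest 4, chest 5, and chest 6) = (1/6) / (1/5) = 5/6.

5/6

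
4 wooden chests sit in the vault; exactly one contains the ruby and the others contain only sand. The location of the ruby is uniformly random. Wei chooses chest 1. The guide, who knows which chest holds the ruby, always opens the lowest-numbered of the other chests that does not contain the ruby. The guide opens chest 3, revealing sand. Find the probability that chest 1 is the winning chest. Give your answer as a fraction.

0

Condition on the true location of the ruby.
If it is in either of chests 1 and 4 (prior 1/4 each): the guide would have opened chest 2 instead, probability 0; weight (1/4)·0 = 0 each.
If it is in chest 2 (prior 1/4): chest 3 is the lowest-numbered option available, probability 1; weight (1/4)·1 = 1/4.
If it is in chest 3 (prior 1/4): the guide opened chest 3, so this case is ruled out; weight (1/4)·0 = 0.
The weights sum to 1/4.
So P(the ruby in chest 1 | the guide opened chest 3) = 0 / (1/4) = 0.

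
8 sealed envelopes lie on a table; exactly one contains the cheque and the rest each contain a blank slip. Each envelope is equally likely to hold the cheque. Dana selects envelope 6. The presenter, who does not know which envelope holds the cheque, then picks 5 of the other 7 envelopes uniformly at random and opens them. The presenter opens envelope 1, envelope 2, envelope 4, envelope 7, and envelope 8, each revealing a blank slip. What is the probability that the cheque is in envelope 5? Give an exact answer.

Apply Bayes' rule, conditioning on where the cheque actually is.
If it is in any of envelopes 1, 2, 4, 7, and 8 (prior 1/8 each): that envelope was opened and seen not to hold the prize — ruled out; weight (1/8)·0 = 0 each.
If it is in any of envelopes 3, 5, and 6 (prior 1/8 each): the presenter picks exactly this set with probability 1/21 regardless, and none is the prize; weight (1/8)·(1/21) = 1/168 each.
The weights sum to 1/56.
So P(the cheque in envelope 5 | the presenter opened envelope 1, envelope 2, envelope 4, envelope 7, and envelope 8) = (1/168) / (1/56) = 1/3.

1/3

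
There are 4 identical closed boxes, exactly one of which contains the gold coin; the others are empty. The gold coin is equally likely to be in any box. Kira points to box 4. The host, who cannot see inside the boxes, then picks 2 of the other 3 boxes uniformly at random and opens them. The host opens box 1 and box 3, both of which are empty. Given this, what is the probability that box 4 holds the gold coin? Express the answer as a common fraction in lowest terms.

Because the host chose which boxes to open without knowing where the gold coin is, the choice is independent of the prize location. Learning that none of the 2 opened boxes holds the gold coin simply rules out those 2 locations and leaves the remaining 2 boxes still equally likely by symmetry.
So P(the gold coin in box 4) = 1/2.

1/2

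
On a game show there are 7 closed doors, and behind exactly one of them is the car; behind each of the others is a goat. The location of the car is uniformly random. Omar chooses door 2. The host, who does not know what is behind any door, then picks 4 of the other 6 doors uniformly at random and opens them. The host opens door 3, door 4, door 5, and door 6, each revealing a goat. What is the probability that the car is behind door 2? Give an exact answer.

1/3

Because the host chose which doors to open without knowing where the car is, the choice is independent of the prize location. Learning that none of the 4 opened doors holds the car simply rules out those 4 locations and leaves the remaining 3 doors still equally likely by symmetry.
So P(the car behind door 2) = 1/3.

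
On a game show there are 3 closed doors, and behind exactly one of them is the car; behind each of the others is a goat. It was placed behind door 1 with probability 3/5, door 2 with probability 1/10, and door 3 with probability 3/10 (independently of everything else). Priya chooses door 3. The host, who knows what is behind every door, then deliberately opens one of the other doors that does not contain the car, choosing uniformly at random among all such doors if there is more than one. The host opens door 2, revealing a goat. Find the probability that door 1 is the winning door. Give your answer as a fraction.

Condition on the true location of the car.
If it is behind door 1 (prior 3/5): the host has no choice, probability 1; weight (3/5)·1 = 3/5.
If it is behind door 2 (prior 1/10): the host opened door 2, so this case is ruled out; weight (1/10)·0 = 0.
If it is behind door 3 (prior 3/10): the host has 2 equally likely choices, so probability 1/2; weight (3/10)·(1/2) = 3/20.
The weights sum to 3/4.
So P(the car behind door 1 | the host opened door 2) = (3/5) / (3/4) = 4/5.

4/5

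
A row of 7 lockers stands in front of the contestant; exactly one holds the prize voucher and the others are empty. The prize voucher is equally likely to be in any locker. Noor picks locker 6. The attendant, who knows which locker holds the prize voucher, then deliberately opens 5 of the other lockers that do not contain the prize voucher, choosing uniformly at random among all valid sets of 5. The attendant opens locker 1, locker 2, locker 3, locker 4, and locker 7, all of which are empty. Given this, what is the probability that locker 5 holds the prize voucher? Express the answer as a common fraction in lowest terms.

Condition on the true location of the prize voucher.
If it is in any of lockers 1, 2, 3, 4, and 7 (prior 1/7 each): that locker was opened and seen not to hold the prize — ruled out; weight (1/7)·0 = 0 each.
If it is in locker 5 (prior 1/7): the attendant has no choice, probability 1; weight (1/7)·1 = 1/7.
If it is in locker 6 (prior 1/7): the attendant has 6 equally likely choices, so probability 1/6; weight (1/7)·(1/6) = 1/42.
The weights sum to 1/6.
So P(the prize voucher in locker 5 | the attendant opened locker 1, locker 2, locker 3, locker 4, and locker 7) = (1/7) / (1/6) = 6/7.

6/7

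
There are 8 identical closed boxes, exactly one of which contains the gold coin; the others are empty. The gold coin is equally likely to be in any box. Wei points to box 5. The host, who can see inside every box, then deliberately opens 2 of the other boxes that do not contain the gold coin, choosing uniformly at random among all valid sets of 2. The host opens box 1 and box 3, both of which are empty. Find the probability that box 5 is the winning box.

1/8

Consider each possible location of the gold coin in turn.
If it is in either of boxes 1 and 3 (prior 1/8 each): that box was opened and seen not to hold the prize — ruled out; weight (1/8)·0 = 0 each.
If it is in any of boxes 2, 4, 6, 7, and 8 (prior 1/8 each): the host has 15 equally likely choices, so probability 1/15; weight (1/8)·(1/15) = 1/120 each.
If it is in box 5 (prior 1/8): the host has 21 equally likely choices, so probability 1/21; weight (1/8)·(1/21) = 1/168.
The weights sum to 1/21.
So P(the gold coin in box 5 | the host opened box 1 and box 3) = (1/168) / (1/21) = 1/8.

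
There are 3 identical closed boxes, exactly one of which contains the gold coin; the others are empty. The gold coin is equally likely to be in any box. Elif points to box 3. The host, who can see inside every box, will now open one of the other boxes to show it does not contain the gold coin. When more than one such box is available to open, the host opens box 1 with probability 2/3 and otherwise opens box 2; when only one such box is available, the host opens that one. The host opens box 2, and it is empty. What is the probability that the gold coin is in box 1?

3/4

Consider each possible location of the gold coin in turn.
If it is in box 1 (prior 1/3): only box 2 is available, probability 1; weight (1/3)·1 = 1/3.
If it is in box 2 (prior 1/3): the host opened box 2, so this case is ruled out; weight (1/3)·0 = 0.
If it is in box 3 (prior 1/3): box 1 is available but not opened, probability 1/3; weight (1/3)·(1/3) = 1/9.
The weights sum to 4/9.
So P(the gold coin in box 1 | the host opened box 2) = (1/3) / (4/9) = 3/4.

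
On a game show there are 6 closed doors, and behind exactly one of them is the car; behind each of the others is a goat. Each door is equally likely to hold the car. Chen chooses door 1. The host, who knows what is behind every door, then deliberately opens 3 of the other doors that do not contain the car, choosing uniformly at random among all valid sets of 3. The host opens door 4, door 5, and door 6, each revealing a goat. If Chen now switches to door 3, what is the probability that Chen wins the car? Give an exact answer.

Apply Bayes' rule, conditioning on where the car actually is.
If it is behind door 1 (prior 1/6): the host has 10 equally likely choices, so probability 1/10; weight (1/6)·(1/10) = 1/60.
If it is behind either of doors 2 and 3 (prior 1/6 each): the host has 4 equally likely choices, so probability 1/4; weight (1/6)·(1/4) = 1/24 each.
If it is behind any of doors 4, 5, and 6 (prior 1/6 each): that door was opened and seen not to hold the prize — ruled out; weight (1/6)·0 = 0 each.
The weights sum to 1/10.
So P(the car behind door 3 | the host opened door 4, door 5, and door 6) = (1/24) / (1/10) = 5/12.

5/12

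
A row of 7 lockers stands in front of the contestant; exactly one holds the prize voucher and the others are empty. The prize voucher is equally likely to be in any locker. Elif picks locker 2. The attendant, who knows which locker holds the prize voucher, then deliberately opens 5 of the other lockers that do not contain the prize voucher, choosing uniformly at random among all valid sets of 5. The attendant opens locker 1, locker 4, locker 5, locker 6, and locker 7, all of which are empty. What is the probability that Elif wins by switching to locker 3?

Condition on the true location of the prize voucher.
If it is in any of lockers 1, 4, 5, 6, and 7 (prior 1/7 each): that locker was opened and seen not to hold the prize — ruled out; weight (1/7)·0 = 0 each.
If it is in locker 2 (prior 1/7): the attendant has 6 equally likely choices, so probability 1/6; weight (1/7)·(1/6) = 1/42.
If it is in locker 3 (prior 1/7): the attendant has no choice, probability 1; weight (1/7)·1 = 1/7.
The weights sum to 1/6.
So P(the prize voucher in locker 3 | the attendant opened locker 1, locker 4, locker 5, locker 6, and locker 7) = (1/7) / (1/6) = 6/7.

6/7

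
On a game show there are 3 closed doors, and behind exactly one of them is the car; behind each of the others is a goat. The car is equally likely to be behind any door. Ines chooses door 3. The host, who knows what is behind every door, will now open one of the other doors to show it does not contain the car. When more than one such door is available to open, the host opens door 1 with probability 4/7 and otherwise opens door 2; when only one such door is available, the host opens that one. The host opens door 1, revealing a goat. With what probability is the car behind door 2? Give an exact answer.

7/11

Condition on the true location of the car.
If it is behind door 1 (prior 1/3): the host opened door 1, so this case is ruled out; weight (1/3)·0 = 0.
If it is behind door 2 (prior 1/3): only door 1 is available, probability 1; weight (1/3)·1 = 1/3.
If it is behind door 3 (prior 1/3): door 1 is available, opened with probability 4/7; weight (1/3)·(4/7) = 4/21.
The weights sum to 11/21.
So P(the car behind door 2 | the host opened door 1) = (1/3) / (11/21) = 7/11.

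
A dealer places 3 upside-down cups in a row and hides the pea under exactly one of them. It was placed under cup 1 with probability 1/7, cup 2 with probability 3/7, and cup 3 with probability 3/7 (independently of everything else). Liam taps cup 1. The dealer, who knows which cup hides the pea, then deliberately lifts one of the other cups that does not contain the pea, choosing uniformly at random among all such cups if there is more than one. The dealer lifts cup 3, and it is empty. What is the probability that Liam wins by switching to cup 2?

6/7

Consider each possible location of the pea in turn.
If it is under cup 1 (prior 1/7): the dealer has 2 equally likely choices, so probability 1/2; weight (1/7)·(1/2) = 1/14.
If it is under cup 2 (prior 3/7): the dealer has no choice, probability 1; weight (3/7)·1 = 3/7.
If it is under cup 3 (prior 3/7): the dealer opened cup 3, so this case is ruled out; weight (3/7)·0 = 0.
The weights sum to 1/2.
So P(the pea under cup 2 | the dealer opened cup 3) = (3/7) / (1/2) = 6/7.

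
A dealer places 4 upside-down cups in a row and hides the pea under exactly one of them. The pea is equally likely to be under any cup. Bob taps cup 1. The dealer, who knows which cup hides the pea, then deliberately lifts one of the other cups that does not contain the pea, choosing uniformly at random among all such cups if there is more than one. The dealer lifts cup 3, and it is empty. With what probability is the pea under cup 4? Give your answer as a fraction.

Apply Bayes' rule, conditioning on where the pea actually is.
If it is under cup 1 (prior 1/4): the dealer has 3 equally likely choices, so probability 1/3; weight (1/4)·(1/3) = 1/12.
If it is under either of cups 2 and 4 (prior 1/4 each): the dealer has 2 equally likely choices, so probability 1/2; weight (1/4)·(1/2) = 1/8 each.
If it is under cup 3 (prior 1/4): the dealer opened cup 3, so this case is ruled out; weight (1/4)·0 = 0.
The weights sum to 1/3.
So P(the pea under cup 4 | the dealer opened cup 3) = (1/8) / (1/3) = 3/8.

3/8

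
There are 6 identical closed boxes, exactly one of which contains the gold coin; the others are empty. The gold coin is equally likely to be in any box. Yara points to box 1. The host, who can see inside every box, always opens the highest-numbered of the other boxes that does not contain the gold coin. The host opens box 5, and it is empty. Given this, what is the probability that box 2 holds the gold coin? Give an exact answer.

Consider each possible location of the gold coin in turn.
If it is in any of boxes 1, 2, 3, and 4 (prior 1/6 each): the host would have opened box 6 instead, probability 0; weight (1/6)·0 = 0 each.
If it is in box 5 (prior 1/6): the host opened box 5, so this case is ruled out; weight (1/6)·0 = 0.
If it is in box 6 (prior 1/6): box 5 is the highest-numbered option available, probability 1; weight (1/6)·1 = 1/6.
The weights sum to 1/6.
So P(the gold coin in box 2 | the host opened box 5) = 0 / (1/6) = 0.

0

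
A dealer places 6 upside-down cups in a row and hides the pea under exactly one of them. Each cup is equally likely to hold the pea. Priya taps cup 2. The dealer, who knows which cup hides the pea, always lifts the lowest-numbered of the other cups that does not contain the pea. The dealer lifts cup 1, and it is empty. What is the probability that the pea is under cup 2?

Apply Bayes' rule, conditioning on where the pea actually is.
If it is under cup 1 (prior 1/6): the dealer opened cup 1, so this case is ruled out; weight (1/6)·0 = 0.
If it is under any of cups 2, 3, 4, 5, and 6 (prior 1/6 each): cup 1 is the lowest-numbered option available, probability 1; weight (1/6)·1 = 1/6 each.
The weights sum to 5/6.
So P(the pea under cup 2 | the dealer opened cup 1) = (1/6) / (5/6) = 1/5.

1/5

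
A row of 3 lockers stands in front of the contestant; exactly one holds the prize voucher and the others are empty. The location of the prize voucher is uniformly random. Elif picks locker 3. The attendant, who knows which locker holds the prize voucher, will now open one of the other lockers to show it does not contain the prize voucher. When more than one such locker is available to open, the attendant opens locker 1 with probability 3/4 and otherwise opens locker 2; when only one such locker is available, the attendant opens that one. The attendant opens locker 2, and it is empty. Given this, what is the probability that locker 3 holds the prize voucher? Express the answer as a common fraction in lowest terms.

1/5

Consider each possible location of the prize voucher in turn.
If it is in locker 1 (prior 1/3): only locker 2 is available, probability 1; weight (1/3)·1 = 1/3.
If it is in locker 2 (prior 1/3): the attendant opened locker 2, so this case is ruled out; weight (1/3)·0 = 0.
If it is in locker 3 (prior 1/3): locker 1 is available but not opened, probability 1/4; weight (1/3)·(1/4) = 1/12.
The weights sum to 5/12.
So P(the prize voucher in locker 3 | the attendant opened locker 2) = (1/12) / (5/12) = 1/5.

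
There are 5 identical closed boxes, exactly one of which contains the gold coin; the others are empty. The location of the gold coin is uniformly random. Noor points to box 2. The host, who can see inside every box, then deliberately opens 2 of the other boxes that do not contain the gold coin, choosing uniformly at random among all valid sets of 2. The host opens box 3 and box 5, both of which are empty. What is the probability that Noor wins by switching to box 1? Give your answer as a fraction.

Apply Bayes' rule, conditioning on where the gold coin actually is.
If it is in either of boxes 1 and 4 (prior 1/5 each): the host has 3 equally likely choices, so probability 1/3; weight (1/5)·(1/3) = 1/15 each.
If it is in box 2 (prior 1/5): the host has 6 equally likely choices, so probability 1/6; weight (1/5)·(1/6) = 1/30.
If it is in either of boxes 3 and 5 (prior 1/5 each): that box was opened and seen not to hold the prize — ruled out; weight (1/5)·0 = 0 each.
The weights sum to 1/6.
So P(the gold coin in box 1 | the host opened box 3 and box 5) = (1/15) / (1/6) = 2/5.

2/5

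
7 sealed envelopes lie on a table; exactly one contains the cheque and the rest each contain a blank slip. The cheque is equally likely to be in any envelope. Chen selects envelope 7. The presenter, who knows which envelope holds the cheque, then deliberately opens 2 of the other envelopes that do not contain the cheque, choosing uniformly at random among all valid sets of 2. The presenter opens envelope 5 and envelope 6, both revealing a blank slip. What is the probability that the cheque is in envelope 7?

Condition on the true location of the cheque.
If it is in any of envelopes 1, 2, 3, and 4 (prior 1/7 each): the presenter has 10 equally likely choices, so probability 1/10; weight (1/7)·(1/10) = 1/70 each.
If it is in either of envelopes 5 and 6 (prior 1/7 each): that envelope was opened and seen not to hold the prize — ruled out; weight (1/7)·0 = 0 each.
If it is in envelope 7 (prior 1/7): the presenter has 15 equally likely choices, so probability 1/15; weight (1/7)·(1/15) = 1/105.
The weights sum to 1/15.
So P(the cheque in envelope 7 | the presenter opened envelope 5 and envelope 6) = (1/105) / (1/15) = 1/7.

1/7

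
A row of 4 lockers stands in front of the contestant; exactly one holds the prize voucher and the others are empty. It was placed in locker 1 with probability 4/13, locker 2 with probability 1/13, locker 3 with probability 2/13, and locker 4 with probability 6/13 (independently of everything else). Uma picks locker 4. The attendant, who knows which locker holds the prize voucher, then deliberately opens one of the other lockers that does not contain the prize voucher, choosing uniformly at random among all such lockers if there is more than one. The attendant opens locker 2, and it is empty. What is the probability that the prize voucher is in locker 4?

Apply Bayes' rule, conditioning on where the prize voucher actually is.
If it is in locker 1 (prior 4/13): the attendant has 2 equally likely choices, so probability 1/2; weight (4/13)·(1/2) = 2/13.
If it is in locker 2 (prior 1/13): the attendant opened locker 2, so this case is ruled out; weight (1/13)·0 = 0.
If it is in locker 3 (prior 2/13): the attendant has 2 equally likely choices, so probability 1/2; weight (2/13)·(1/2) = 1/13.
If it is in locker 4 (prior 6/13): the attendant has 3 equally likely choices, so probability 1/3; weight (6/13)·(1/3) = 2/13.
The weights sum to 5/13.
So P(the prize voucher in locker 4 | the attendant opened locker 2) = (2/13) / (5/13) = 2/5.

2/5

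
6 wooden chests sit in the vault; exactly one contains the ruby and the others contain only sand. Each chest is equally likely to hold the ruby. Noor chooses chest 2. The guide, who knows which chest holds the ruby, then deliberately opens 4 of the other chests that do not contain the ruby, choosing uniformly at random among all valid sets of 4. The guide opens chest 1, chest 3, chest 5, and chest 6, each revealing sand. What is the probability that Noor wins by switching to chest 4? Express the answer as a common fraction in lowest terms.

Condition on the true location of the ruby.
If it is in any of chests 1, 3, 5, and 6 (prior 1/6 each): that chest was opened and seen not to hold the prize — ruled out; weight (1/6)·0 = 0 each.
If it is in chest 2 (prior 1/6): the guide has 5 equally likely choices, so probability 1/5; weight (1/6)·(1/5) = 1/30.
If it is in chest 4 (prior 1/6): the guide has no choice, probability 1; weight (1/6)·1 = 1/6.
The weights sum to 1/5.
So P(the ruby in chest 4 | the guide opened chest 1, chest 3, chest 5, and chest 6) = (1/6) / (1/5) = 5/6.

5/6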